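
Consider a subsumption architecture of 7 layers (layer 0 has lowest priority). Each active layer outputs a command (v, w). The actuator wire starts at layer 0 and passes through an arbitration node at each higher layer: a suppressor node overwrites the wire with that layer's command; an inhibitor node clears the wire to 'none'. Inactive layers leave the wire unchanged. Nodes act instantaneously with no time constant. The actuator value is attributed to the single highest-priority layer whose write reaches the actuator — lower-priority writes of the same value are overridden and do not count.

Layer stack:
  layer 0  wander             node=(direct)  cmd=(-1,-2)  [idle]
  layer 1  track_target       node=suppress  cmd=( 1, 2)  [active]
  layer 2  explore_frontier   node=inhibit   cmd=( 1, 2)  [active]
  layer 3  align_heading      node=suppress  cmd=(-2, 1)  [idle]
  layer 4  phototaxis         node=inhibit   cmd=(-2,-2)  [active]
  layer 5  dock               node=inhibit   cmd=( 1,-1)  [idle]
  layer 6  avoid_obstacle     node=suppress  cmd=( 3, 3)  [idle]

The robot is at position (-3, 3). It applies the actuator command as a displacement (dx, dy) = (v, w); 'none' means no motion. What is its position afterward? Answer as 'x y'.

layer 0 (wander) idle — none
layer 1 (track_target) active — suppresses: (1, 2)
layer 2 (explore_frontier) active — inhibits: none
layer 3 (align_heading) idle — unchanged: none
layer 4 (phototaxis) active — inhibits: none
layer 5 (dock) idle — unchanged: none
layer 6 (avoid_obstacle) idle — unchanged: none
→ actuator none
position: (-3, 3) + none = (-3, 3)

-3 3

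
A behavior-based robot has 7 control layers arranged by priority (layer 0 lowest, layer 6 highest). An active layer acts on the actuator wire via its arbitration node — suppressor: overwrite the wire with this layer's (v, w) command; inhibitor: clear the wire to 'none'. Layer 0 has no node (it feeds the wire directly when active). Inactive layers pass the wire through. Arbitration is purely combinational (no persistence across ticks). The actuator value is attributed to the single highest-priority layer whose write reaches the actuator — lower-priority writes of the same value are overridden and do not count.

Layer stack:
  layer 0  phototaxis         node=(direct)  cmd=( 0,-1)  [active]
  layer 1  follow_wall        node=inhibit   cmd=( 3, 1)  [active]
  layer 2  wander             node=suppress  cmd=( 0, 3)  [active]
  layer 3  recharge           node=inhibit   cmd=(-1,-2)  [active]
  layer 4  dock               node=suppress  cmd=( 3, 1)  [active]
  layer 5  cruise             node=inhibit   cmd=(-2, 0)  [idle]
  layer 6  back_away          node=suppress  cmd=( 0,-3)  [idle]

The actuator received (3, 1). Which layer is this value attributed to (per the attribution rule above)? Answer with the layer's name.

[0] phototaxis on; wire := (0, -1)
[1] follow_wall on (inhibit); wire := none
[2] wander on (suppress); wire := (0, 3)
[3] recharge on (inhibit); wire := none
[4] dock on (suppress); wire := (3, 1)
[5] cruise off; pass (3, 1)
[6] back_away off; pass (3, 1)
output (3, 1)
last writer: layer 4 = dock

dock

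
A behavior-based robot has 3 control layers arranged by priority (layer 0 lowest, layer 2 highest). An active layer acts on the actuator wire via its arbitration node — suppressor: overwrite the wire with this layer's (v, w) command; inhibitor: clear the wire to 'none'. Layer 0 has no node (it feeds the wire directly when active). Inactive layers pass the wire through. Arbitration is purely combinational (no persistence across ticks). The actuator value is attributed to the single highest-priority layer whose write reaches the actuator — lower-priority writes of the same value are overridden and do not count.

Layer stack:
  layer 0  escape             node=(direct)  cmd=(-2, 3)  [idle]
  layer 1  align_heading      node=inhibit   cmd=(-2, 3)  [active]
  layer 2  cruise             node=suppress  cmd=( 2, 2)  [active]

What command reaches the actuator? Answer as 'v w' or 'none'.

[0] escape off; wire := none
[1] align_heading on (inhibit); wire := none
[2] cruise on (suppress); wire := (2, 2)
output (2, 2)

2 2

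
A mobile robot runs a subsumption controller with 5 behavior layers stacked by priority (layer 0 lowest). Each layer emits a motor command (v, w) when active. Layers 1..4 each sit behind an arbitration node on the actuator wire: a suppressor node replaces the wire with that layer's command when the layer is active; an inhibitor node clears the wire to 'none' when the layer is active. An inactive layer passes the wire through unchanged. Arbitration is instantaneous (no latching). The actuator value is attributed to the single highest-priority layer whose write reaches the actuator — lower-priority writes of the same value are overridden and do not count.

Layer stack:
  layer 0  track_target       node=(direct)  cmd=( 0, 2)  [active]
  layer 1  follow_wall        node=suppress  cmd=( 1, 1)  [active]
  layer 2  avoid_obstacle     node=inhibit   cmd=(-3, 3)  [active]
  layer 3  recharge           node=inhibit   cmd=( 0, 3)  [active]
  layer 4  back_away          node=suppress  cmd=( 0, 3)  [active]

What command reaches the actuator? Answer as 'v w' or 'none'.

0 3

[0] track_target on; wire := (0, 2)
[1] follow_wall on (suppress); wire := (1, 1)
[2] avoid_obstacle on (inhibit); wire := none
[3] recharge on (inhibit); wire := none
[4] back_away on (suppress); wire := (0, 3)
output (0, 3)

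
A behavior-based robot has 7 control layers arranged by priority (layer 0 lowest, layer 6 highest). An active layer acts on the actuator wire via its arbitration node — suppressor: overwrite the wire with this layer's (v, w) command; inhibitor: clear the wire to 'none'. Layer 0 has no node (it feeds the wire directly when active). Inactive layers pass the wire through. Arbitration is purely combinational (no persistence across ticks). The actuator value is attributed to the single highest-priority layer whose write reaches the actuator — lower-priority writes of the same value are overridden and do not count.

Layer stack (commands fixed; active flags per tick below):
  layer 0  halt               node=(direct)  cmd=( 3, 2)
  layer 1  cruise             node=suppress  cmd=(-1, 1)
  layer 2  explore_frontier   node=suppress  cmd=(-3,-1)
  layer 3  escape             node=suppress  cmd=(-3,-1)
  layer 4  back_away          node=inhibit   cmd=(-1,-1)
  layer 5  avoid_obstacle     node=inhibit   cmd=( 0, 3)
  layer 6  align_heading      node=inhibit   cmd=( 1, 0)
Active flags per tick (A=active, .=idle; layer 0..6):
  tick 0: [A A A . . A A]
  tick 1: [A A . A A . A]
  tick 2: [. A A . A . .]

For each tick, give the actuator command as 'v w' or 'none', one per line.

tick 0:
  L0 halt: active, feeds wire = (3, 2)
  L1 cruise: active, suppressor → wire = (-1, 1)
  L2 explore_frontier: active, suppressor → wire = (-3, -1)
  L3 escape: idle → wire stays (-3, -1)
  L4 back_away: idle → wire stays (-3, -1)
  L5 avoid_obstacle: active, inhibitor → wire = none
  L6 align_heading: active, inhibitor → wire = none
  actuator = none
tick 1:
  L0 halt: active, feeds wire = (3, 2)
  L1 cruise: active, suppressor → wire = (-1, 1)
  L2 explore_frontier: idle → wire stays (-1, 1)
  L3 escape: active, suppressor → wire = (-3, -1)
  L4 back_away: active, inhibitor → wire = none
  L5 avoid_obstacle: idle → wire stays none
  L6 align_heading: active, inhibitor → wire = none
  actuator = none
tick 2:
  L0 halt: idle → wire = none
  L1 cruise: active, suppressor → wire = (-1, 1)
  L2 explore_frontier: active, suppressor → wire = (-3, -1)
  L3 escape: idle → wire stays (-3, -1)
  L4 back_away: active, inhibitor → wire = none
  L5 avoid_obstacle: idle → wire stays none
  L6 align_heading: idle → wire stays none
  actuator = none

none
none
none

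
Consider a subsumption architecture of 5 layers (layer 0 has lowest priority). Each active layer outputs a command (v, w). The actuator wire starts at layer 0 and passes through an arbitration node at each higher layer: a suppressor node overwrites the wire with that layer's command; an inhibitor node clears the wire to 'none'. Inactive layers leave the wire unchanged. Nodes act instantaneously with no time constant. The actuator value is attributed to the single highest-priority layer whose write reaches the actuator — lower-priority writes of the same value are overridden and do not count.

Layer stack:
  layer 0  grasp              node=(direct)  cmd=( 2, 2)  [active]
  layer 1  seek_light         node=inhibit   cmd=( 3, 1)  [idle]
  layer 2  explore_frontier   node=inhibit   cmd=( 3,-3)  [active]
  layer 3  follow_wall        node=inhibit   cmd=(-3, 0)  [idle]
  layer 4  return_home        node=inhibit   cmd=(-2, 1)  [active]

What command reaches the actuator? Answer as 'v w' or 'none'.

L0 grasp: active, feeds wire = (2, 2)
L1 seek_light: idle → wire stays (2, 2)
L2 explore_frontier: active, inhibitor → wire = none
L3 follow_wall: idle → wire stays none
L4 return_home: active, inhibitor → wire = none
actuator = none

none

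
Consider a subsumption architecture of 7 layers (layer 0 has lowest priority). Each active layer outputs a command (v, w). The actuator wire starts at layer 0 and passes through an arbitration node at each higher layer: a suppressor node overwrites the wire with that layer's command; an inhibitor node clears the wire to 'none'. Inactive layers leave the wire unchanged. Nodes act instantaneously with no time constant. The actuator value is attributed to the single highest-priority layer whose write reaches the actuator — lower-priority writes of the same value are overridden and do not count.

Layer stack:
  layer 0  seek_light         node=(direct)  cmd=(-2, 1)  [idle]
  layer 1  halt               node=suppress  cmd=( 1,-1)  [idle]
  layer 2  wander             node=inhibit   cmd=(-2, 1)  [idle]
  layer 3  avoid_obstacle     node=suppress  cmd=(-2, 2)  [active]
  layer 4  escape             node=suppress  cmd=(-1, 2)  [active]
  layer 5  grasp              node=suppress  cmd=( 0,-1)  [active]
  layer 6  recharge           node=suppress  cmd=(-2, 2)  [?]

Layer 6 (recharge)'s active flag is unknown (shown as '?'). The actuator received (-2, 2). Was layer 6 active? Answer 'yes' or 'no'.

If layer 6 is active=yes:
  actuator would be (-2, 2)
If layer 6 is active=no:
  actuator would be (0, -1)
Observed (-2, 2), so layer 6 was active.

yes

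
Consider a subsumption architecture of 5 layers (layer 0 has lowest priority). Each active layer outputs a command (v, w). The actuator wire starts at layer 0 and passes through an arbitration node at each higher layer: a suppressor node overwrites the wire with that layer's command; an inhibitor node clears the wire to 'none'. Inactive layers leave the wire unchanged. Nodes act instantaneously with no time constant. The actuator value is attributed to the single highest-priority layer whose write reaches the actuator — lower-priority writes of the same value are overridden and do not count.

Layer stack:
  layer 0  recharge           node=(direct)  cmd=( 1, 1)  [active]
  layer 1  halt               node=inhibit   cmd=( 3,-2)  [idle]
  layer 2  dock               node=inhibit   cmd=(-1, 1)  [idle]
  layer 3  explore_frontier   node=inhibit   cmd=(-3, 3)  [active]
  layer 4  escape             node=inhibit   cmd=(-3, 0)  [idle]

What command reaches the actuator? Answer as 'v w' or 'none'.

layer 0 (recharge) active — direct: (1, 1)
layer 1 (halt) idle — unchanged: (1, 1)
layer 2 (dock) idle — unchanged: (1, 1)
layer 3 (explore_frontier) active — inhibits: none
layer 4 (escape) idle — unchanged: none
→ actuator none

none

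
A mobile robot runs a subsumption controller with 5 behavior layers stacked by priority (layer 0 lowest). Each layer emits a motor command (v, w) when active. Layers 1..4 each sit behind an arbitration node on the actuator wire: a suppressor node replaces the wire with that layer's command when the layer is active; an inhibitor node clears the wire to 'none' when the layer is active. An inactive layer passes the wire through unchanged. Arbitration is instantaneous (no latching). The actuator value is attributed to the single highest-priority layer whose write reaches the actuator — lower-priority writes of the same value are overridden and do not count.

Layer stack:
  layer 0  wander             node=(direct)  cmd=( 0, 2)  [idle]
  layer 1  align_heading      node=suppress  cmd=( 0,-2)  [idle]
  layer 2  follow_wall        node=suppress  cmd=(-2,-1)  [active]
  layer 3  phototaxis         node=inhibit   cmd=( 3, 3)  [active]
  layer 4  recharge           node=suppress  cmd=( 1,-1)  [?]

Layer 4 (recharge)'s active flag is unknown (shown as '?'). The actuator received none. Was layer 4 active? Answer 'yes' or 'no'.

no

If layer 4 is active=yes:
  actuator would be (1, -1)
If layer 4 is active=no:
  actuator would be none
Observed none, so layer 4 was idle.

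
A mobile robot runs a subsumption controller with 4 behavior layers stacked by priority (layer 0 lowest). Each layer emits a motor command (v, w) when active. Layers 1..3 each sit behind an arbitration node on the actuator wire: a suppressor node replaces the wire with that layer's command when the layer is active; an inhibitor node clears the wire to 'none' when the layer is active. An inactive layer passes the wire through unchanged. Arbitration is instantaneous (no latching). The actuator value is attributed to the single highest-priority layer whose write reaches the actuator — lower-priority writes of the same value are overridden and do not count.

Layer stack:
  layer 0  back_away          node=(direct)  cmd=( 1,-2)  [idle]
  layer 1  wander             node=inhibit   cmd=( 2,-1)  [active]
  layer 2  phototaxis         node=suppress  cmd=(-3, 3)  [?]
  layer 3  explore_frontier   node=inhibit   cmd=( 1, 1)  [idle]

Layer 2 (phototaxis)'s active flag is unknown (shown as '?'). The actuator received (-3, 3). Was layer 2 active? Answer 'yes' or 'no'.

yes

If layer 2 is active=yes:
  actuator would be (-3, 3)
If layer 2 is active=no:
  actuator would be none
Observed (-3, 3), so layer 2 was active.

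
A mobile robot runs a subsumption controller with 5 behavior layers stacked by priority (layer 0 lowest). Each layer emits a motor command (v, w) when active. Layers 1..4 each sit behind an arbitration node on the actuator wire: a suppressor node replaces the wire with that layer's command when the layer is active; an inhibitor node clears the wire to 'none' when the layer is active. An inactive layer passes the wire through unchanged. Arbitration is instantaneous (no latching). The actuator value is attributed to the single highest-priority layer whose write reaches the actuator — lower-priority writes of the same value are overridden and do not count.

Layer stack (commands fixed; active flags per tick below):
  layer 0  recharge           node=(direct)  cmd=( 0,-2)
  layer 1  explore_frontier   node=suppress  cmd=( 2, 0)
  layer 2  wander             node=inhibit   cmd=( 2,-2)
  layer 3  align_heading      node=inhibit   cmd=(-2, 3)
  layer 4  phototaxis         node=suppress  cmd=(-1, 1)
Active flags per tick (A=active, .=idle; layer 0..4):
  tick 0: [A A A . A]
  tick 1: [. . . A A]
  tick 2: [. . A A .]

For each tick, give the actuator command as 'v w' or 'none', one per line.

-1 1
-1 1
none

tick 0:
  layer 0 (recharge) active — direct: (0, -2)
  layer 1 (explore_frontier) active — suppresses: (2, 0)
  layer 2 (wander) active — inhibits: none
  layer 3 (align_heading) idle — unchanged: none
  layer 4 (phototaxis) active — suppresses: (-1, 1)
  → actuator (-1, 1)
tick 1:
  layer 0 (recharge) idle — none
  layer 1 (explore_frontier) idle — unchanged: none
  layer 2 (wander) idle — unchanged: none
  layer 3 (align_heading) active — inhibits: none
  layer 4 (phototaxis) active — suppresses: (-1, 1)
  → actuator (-1, 1)
tick 2:
  layer 0 (recharge) idle — none
  layer 1 (explore_frontier) idle — unchanged: none
  layer 2 (wander) active — inhibits: none
  layer 3 (align_heading) active — inhibits: none
  layer 4 (phototaxis) idle — unchanged: none
  → actuator none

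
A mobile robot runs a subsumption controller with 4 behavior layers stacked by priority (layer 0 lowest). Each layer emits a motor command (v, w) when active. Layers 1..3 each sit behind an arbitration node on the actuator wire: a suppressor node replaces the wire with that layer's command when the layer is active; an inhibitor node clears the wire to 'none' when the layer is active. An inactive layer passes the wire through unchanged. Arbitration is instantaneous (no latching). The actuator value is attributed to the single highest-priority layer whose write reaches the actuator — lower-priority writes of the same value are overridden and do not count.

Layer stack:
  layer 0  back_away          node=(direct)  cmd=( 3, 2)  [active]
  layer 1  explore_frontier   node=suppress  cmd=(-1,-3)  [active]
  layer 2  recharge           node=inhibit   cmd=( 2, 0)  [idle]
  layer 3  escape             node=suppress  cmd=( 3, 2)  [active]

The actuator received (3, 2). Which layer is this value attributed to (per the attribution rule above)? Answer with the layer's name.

escape

L0 back_away: active, feeds wire = (3, 2)
L1 explore_frontier: active, suppressor → wire = (-1, -3)
L2 recharge: idle → wire stays (-1, -3)
L3 escape: active, suppressor → wire = (3, 2)
actuator = (3, 2)
last writer: layer 3 = escape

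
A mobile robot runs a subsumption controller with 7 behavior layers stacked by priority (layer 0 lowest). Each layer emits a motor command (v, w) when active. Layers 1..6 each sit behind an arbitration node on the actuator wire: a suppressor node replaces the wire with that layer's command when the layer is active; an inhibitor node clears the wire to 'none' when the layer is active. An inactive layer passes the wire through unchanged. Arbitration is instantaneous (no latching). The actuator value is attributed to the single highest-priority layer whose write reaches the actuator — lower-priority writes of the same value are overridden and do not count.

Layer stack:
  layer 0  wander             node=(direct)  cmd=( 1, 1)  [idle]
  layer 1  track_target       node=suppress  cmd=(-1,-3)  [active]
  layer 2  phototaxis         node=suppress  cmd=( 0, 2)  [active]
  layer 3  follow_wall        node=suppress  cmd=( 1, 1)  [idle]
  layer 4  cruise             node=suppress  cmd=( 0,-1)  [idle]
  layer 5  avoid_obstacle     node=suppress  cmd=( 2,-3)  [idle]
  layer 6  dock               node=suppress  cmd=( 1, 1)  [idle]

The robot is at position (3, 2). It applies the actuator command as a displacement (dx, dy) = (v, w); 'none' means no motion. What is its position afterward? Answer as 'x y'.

[0] wander off; wire := none
[1] track_target on (suppress); wire := (-1, -3)
[2] phototaxis on (suppress); wire := (0, 2)
[3] follow_wall off; pass (0, 2)
[4] cruise off; pass (0, 2)
[5] avoid_obstacle off; pass (0, 2)
[6] dock off; pass (0, 2)
output (0, 2)
position: (3, 2) + (0, 2) = (3, 4)

3 4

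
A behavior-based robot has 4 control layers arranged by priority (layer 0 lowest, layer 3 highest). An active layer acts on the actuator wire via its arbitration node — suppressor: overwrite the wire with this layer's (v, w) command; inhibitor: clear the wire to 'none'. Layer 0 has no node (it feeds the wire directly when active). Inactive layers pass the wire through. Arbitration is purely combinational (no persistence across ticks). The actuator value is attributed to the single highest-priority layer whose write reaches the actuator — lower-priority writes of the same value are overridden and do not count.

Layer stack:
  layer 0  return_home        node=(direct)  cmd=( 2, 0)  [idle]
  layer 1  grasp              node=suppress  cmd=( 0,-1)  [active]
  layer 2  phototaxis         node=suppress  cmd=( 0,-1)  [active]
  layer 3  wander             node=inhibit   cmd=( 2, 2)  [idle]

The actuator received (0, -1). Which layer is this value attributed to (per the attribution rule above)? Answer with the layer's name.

phototaxis

L0 return_home: idle → wire = none
L1 grasp: active, suppressor → wire = (0, -1)
L2 phototaxis: active, suppressor → wire = (0, -1)
L3 wander: idle → wire stays (0, -1)
actuator = (0, -1)
last writer: layer 2 = phototaxis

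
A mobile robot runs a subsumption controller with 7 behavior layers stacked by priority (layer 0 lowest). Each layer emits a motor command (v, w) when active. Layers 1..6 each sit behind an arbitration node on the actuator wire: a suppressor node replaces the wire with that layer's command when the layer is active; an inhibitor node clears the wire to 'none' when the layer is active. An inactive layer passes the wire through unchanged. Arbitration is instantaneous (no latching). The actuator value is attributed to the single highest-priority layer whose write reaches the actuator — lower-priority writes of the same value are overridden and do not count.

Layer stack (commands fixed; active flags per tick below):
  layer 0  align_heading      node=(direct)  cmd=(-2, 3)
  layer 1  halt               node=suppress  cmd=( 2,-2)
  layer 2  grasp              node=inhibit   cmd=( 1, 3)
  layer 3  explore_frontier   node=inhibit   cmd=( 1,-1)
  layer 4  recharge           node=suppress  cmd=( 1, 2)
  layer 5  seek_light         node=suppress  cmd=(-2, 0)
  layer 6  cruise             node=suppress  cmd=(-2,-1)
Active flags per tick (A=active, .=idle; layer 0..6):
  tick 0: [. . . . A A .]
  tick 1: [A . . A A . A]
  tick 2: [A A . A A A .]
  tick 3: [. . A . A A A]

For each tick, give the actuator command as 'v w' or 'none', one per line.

-2 0
-2 -1
-2 0
-2 -1

tick 0:
  layer 0 (align_heading) idle — none
  layer 1 (halt) idle — unchanged: none
  layer 2 (grasp) idle — unchanged: none
  layer 3 (explore_frontier) idle — unchanged: none
  layer 4 (recharge) active — suppresses: (1, 2)
  layer 5 (seek_light) active — suppresses: (-2, 0)
  layer 6 (cruise) idle — unchanged: (-2, 0)
  → actuator (-2, 0)
tick 1:
  layer 0 (align_heading) active — direct: (-2, 3)
  layer 1 (halt) idle — unchanged: (-2, 3)
  layer 2 (grasp) idle — unchanged: (-2, 3)
  layer 3 (explore_frontier) active — inhibits: none
  layer 4 (recharge) active — suppresses: (1, 2)
  layer 5 (seek_light) idle — unchanged: (1, 2)
  layer 6 (cruise) active — suppresses: (-2, -1)
  → actuator (-2, -1)
tick 2:
  layer 0 (align_heading) active — direct: (-2, 3)
  layer 1 (halt) active — suppresses: (2, -2)
  layer 2 (grasp) idle — unchanged: (2, -2)
  layer 3 (explore_frontier) active — inhibits: none
  layer 4 (recharge) active — suppresses: (1, 2)
  layer 5 (seek_light) active — suppresses: (-2, 0)
  layer 6 (cruise) idle — unchanged: (-2, 0)
  → actuator (-2, 0)
tick 3:
  layer 0 (align_heading) idle — none
  layer 1 (halt) idle — unchanged: none
  layer 2 (grasp) active — inhibits: none
  layer 3 (explore_frontier) idle — unchanged: none
  layer 4 (recharge) active — suppresses: (1, 2)
  layer 5 (seek_light) active — suppresses: (-2, 0)
  layer 6 (cruise) active — suppresses: (-2, -1)
  → actuator (-2, -1)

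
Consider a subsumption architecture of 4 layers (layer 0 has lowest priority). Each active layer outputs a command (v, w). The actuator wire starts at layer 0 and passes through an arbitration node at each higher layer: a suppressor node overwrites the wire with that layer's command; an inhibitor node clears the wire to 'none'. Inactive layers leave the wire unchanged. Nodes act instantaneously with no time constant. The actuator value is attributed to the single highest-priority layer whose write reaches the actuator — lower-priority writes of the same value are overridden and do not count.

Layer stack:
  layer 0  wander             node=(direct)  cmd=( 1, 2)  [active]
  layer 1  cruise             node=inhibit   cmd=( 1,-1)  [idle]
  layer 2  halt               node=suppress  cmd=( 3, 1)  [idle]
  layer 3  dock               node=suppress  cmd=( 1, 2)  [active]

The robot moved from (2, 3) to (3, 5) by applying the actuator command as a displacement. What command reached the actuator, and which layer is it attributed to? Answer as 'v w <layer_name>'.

1 2 dock

displacement = (3, 5) − (2, 3) = (1, 2)
L0 wander: active, feeds wire = (1, 2)
L1 cruise: idle → wire stays (1, 2)
L2 halt: idle → wire stays (1, 2)
L3 dock: active, suppressor → wire = (1, 2)
actuator = (1, 2) — from layer 3 (dock)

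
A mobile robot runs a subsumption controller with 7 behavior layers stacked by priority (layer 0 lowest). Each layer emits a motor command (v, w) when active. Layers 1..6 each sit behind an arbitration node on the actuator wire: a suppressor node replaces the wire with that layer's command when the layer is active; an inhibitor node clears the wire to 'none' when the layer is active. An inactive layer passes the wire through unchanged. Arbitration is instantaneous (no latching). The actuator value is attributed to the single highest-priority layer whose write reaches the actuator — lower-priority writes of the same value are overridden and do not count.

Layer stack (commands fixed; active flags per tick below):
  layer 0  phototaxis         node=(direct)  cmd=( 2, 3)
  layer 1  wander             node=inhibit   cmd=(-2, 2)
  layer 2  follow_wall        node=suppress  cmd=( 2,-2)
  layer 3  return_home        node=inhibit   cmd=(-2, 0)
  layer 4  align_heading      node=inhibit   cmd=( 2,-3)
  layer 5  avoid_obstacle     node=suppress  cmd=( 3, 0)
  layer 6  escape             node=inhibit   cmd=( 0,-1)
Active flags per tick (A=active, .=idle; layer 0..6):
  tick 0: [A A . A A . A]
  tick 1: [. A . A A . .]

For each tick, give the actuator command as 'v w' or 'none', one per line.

none
none

tick 0:
  L0 phototaxis: active, feeds wire = (2, 3)
  L1 wander: active, inhibitor → wire = none
  L2 follow_wall: idle → wire stays none
  L3 return_home: active, inhibitor → wire = none
  L4 align_heading: active, inhibitor → wire = none
  L5 avoid_obstacle: idle → wire stays none
  L6 escape: active, inhibitor → wire = none
  actuator = none
tick 1:
  L0 phototaxis: idle → wire = none
  L1 wander: active, inhibitor → wire = none
  L2 follow_wall: idle → wire stays none
  L3 return_home: active, inhibitor → wire = none
  L4 align_heading: active, inhibitor → wire = none
  L5 avoid_obstacle: idle → wire stays none
  L6 escape: idle → wire stays none
  actuator = none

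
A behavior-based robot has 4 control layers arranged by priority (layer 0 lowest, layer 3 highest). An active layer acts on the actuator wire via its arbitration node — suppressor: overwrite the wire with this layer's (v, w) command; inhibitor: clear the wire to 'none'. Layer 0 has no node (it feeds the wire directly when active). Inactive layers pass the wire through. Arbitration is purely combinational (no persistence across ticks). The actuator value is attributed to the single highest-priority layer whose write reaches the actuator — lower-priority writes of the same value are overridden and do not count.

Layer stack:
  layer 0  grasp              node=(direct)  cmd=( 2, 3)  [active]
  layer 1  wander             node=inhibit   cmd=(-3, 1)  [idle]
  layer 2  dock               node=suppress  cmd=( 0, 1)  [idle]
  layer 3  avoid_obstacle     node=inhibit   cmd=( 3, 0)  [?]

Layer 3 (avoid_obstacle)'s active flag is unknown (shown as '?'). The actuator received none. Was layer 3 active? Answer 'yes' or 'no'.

yes

If layer 3 is active=yes:
  actuator would be none
If layer 3 is active=no:
  actuator would be (2, 3)
Observed none, so layer 3 was active.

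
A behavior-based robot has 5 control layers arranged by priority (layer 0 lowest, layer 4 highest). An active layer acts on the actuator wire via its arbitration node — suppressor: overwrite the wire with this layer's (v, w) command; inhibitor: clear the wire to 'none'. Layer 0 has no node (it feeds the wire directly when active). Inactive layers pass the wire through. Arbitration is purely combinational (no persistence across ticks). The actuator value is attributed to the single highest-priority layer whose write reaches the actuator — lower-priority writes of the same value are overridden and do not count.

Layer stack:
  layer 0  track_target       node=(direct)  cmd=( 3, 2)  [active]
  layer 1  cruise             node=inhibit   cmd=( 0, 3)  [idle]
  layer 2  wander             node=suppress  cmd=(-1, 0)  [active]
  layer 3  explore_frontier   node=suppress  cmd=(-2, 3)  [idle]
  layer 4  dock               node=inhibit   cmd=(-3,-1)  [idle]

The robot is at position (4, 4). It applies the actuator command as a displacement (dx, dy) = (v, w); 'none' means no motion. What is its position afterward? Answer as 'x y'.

layer 0 (track_target) active — direct: (3, 2)
layer 1 (cruise) idle — unchanged: (3, 2)
layer 2 (wander) active — suppresses: (-1, 0)
layer 3 (explore_frontier) idle — unchanged: (-1, 0)
layer 4 (dock) idle — unchanged: (-1, 0)
→ actuator (-1, 0)
position: (4, 4) + (-1, 0) = (3, 4)

3 4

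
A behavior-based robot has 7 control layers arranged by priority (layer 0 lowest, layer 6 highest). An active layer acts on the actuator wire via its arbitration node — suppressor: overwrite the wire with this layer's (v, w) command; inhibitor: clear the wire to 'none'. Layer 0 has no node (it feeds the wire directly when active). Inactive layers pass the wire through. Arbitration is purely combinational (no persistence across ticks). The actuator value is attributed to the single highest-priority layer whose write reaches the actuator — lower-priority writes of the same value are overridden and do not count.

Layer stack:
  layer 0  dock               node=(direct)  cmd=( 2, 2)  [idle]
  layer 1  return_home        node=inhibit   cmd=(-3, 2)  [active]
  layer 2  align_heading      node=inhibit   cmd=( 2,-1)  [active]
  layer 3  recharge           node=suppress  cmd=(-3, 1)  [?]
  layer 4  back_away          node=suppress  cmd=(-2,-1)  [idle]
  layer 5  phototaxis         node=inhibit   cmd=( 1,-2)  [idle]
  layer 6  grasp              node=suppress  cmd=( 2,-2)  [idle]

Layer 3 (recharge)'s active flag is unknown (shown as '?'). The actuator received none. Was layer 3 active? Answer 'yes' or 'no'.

no

If layer 3 is active=yes:
  actuator would be (-3, 1)
If layer 3 is active=no:
  actuator would be none
Observed none, so layer 3 was idle.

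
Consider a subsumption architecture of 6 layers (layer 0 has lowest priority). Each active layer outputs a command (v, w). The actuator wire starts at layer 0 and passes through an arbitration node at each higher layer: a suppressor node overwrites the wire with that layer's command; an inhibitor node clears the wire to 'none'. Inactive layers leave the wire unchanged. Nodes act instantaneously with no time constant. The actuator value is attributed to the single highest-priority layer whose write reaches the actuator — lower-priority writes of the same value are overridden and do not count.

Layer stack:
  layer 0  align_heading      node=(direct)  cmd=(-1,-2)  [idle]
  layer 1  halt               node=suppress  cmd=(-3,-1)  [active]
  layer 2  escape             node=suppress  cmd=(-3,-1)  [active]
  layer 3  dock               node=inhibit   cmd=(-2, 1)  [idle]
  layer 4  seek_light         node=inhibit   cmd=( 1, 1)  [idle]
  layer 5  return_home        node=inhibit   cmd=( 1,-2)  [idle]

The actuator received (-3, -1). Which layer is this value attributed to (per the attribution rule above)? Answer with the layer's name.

[0] align_heading off; wire := none
[1] halt on (suppress); wire := (-3, -1)
[2] escape on (suppress); wire := (-3, -1)
[3] dock off; pass (-3, -1)
[4] seek_light off; pass (-3, -1)
[5] return_home off; pass (-3, -1)
output (-3, -1)
last writer: layer 2 = escape

escape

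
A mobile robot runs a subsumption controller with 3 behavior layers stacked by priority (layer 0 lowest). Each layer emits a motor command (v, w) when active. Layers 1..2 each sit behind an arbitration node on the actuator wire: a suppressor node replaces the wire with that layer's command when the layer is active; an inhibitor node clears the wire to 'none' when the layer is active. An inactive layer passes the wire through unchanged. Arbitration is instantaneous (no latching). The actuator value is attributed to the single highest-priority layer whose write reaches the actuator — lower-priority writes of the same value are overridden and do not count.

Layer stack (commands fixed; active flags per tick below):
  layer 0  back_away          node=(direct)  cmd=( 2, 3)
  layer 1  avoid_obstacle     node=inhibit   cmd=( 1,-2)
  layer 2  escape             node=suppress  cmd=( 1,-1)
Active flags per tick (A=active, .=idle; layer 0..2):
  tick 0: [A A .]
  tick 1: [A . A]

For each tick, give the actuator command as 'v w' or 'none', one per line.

none
1 -1

tick 0:
  L0 back_away: active, feeds wire = (2, 3)
  L1 avoid_obstacle: active, inhibitor → wire = none
  L2 escape: idle → wire stays none
  actuator = none
tick 1:
  L0 back_away: active, feeds wire = (2, 3)
  L1 avoid_obstacle: idle → wire stays (2, 3)
  L2 escape: active, suppressor → wire = (1, -1)
  actuator = (1, -1)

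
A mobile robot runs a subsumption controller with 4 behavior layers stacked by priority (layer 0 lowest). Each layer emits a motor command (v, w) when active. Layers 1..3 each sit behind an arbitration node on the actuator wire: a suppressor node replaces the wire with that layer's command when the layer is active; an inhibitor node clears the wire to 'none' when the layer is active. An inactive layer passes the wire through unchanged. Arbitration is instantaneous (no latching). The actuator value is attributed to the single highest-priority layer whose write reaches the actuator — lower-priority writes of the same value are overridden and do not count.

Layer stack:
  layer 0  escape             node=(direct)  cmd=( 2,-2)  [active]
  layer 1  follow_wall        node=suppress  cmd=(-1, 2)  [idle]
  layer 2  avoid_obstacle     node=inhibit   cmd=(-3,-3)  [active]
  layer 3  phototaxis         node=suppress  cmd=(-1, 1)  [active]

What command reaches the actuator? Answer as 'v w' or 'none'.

-1 1

layer 0 (escape) active — direct: (2, -2)
layer 1 (follow_wall) idle — unchanged: (2, -2)
layer 2 (avoid_obstacle) active — inhibits: none
layer 3 (phototaxis) active — suppresses: (-1, 1)
→ actuator (-1, 1)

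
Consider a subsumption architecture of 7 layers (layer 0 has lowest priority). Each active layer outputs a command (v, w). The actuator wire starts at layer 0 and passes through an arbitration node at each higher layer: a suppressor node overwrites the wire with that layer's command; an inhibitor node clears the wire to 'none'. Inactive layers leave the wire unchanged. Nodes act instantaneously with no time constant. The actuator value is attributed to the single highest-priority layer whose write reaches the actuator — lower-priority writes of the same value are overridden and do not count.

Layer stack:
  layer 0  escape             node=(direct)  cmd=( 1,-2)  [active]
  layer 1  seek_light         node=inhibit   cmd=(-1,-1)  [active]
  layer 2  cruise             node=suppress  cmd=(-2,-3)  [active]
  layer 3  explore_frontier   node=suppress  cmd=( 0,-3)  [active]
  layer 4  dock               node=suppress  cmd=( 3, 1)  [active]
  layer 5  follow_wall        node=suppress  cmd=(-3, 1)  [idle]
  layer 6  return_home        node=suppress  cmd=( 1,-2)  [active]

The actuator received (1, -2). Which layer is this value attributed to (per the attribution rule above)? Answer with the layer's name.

L0 escape: active, feeds wire = (1, -2)
L1 seek_light: active, inhibitor → wire = none
L2 cruise: active, suppressor → wire = (-2, -3)
L3 explore_frontier: active, suppressor → wire = (0, -3)
L4 dock: active, suppressor → wire = (3, 1)
L5 follow_wall: idle → wire stays (3, 1)
L6 return_home: active, suppressor → wire = (1, -2)
actuator = (1, -2)
last writer: layer 6 = return_home

return_home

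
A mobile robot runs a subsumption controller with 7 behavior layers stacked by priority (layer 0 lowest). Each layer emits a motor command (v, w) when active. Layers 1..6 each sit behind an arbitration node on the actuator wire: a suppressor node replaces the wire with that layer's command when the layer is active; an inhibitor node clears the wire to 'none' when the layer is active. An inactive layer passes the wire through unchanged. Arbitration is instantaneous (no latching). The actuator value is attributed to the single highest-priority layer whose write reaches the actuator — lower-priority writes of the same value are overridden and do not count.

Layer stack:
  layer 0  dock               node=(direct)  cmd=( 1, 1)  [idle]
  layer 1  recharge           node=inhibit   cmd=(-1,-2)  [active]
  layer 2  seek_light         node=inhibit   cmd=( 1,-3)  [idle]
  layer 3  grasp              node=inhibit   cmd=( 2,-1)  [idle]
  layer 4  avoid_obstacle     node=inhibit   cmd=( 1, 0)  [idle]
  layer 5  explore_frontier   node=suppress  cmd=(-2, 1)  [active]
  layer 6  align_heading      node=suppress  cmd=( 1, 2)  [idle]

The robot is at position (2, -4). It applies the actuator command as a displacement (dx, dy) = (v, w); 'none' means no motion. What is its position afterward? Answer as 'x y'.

layer 0 (dock) idle — none
layer 1 (recharge) active — inhibits: none
layer 2 (seek_light) idle — unchanged: none
layer 3 (grasp) idle — unchanged: none
layer 4 (avoid_obstacle) idle — unchanged: none
layer 5 (explore_frontier) active — suppresses: (-2, 1)
layer 6 (align_heading) idle — unchanged: (-2, 1)
→ actuator (-2, 1)
position: (2, -4) + (-2, 1) = (0, -3)

0 -3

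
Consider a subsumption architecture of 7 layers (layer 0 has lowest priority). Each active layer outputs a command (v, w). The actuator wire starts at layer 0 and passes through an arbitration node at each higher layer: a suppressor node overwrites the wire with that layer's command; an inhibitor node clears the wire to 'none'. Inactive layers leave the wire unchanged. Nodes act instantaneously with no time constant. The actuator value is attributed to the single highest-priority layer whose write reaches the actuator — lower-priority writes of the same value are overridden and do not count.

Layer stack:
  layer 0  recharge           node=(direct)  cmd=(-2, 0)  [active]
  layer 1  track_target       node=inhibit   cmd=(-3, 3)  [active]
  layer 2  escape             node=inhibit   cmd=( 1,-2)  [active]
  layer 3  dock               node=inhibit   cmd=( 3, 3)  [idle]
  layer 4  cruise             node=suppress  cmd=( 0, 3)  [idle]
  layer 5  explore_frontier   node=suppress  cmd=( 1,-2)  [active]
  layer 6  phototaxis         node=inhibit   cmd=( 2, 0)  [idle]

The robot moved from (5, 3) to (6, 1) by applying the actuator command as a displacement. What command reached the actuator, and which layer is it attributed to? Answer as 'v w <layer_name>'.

displacement = (6, 1) − (5, 3) = (1, -2)
layer 0 (recharge) active — direct: (-2, 0)
layer 1 (track_target) active — inhibits: none
layer 2 (escape) active — inhibits: none
layer 3 (dock) idle — unchanged: none
layer 4 (cruise) idle — unchanged: none
layer 5 (explore_frontier) active — suppresses: (1, -2)
layer 6 (phototaxis) idle — unchanged: (1, -2)
→ actuator (1, -2) — from layer 5 (explore_frontier)

1 -2 explore_frontier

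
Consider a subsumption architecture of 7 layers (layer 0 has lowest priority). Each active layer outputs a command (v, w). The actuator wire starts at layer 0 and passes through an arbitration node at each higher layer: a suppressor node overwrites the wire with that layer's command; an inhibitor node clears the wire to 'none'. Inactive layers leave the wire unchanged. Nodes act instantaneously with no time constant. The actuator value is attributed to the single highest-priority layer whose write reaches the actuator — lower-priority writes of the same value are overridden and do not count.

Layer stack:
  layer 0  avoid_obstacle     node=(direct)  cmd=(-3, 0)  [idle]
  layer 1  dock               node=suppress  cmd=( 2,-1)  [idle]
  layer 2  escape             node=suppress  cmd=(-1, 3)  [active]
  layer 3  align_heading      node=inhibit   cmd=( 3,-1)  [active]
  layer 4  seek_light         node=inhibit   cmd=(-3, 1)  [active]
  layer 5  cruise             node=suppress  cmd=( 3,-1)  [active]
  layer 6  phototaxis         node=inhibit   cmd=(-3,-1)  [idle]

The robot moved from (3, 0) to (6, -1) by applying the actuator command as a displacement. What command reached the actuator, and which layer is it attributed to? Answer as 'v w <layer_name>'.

displacement = (6, -1) − (3, 0) = (3, -1)
L0 avoid_obstacle: idle → wire = none
L1 dock: idle → wire stays none
L2 escape: active, suppressor → wire = (-1, 3)
L3 align_heading: active, inhibitor → wire = none
L4 seek_light: active, inhibitor → wire = none
L5 cruise: active, suppressor → wire = (3, -1)
L6 phototaxis: idle → wire stays (3, -1)
actuator = (3, -1) — from layer 5 (cruise)

3 -1 cruise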